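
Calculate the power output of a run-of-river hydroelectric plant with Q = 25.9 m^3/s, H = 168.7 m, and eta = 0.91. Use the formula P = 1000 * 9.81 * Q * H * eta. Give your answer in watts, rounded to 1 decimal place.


Apply the hydropower formula P = rho * g * Q * H * eta
rho * g = 1000 * 9.81 = 9810.0
P = 9810.0 * 25.9 * 168.7 * 0.91
P = 39005445.8 W

39005445.8


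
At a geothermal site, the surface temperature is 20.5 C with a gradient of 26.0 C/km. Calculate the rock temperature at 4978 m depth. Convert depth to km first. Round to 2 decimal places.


Convert depth to km: 4978 / 1000 = 4.978 km
Temperature increase = gradient * depth_km = 26.0 * 4.978 = 129.43 C
Temperature at depth = T_surface + delta_T = 20.5 + 129.43
T = 149.93 C

149.93


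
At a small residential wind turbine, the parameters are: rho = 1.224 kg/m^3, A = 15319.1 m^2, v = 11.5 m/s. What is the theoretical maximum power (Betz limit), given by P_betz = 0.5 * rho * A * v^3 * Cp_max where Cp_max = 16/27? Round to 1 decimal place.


The Betz coefficient Cp_max = 16/27 = 0.5926
v^3 = 11.5^3 = 1520.875
P_betz = 0.5 * rho * A * v^3 * Cp_max
P_betz = 0.5 * 1.224 * 15319.1 * 1520.875 * 0.5926
P_betz = 8449566.2 W

8449566.2


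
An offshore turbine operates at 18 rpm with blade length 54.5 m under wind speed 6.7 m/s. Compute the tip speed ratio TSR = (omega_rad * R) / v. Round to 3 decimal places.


Convert rotational speed to rad/s:
  omega = 18 * 2 * pi / 60 = 1.885 rad/s
Compute tip speed:
  v_tip = omega * R = 1.885 * 54.5 = 102.73 m/s
Tip speed ratio:
  TSR = v_tip / v_wind = 102.73 / 6.7 = 15.333

15.333


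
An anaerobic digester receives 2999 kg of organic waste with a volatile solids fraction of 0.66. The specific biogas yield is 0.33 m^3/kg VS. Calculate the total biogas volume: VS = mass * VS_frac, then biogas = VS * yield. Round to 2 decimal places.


Compute volatile solids:
  VS = mass * VS_fraction = 2999 * 0.66 = 1979.34 kg
Calculate biogas volume:
  Biogas = VS * specific_yield = 1979.34 * 0.33
  Biogas = 653.18 m^3

653.18


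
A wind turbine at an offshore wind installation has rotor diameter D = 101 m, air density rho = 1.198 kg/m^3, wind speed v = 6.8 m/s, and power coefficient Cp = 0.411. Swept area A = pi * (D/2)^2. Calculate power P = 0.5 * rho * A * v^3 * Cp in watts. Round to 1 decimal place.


Step 1 -- Compute swept area:
  A = pi * (D/2)^2 = pi * (101/2)^2 = 8011.85 m^2
Step 2 -- Apply wind power equation:
  P = 0.5 * rho * A * v^3 * Cp
  v^3 = 6.8^3 = 314.432
  P = 0.5 * 1.198 * 8011.85 * 314.432 * 0.411
  P = 620194.6 W

620194.6


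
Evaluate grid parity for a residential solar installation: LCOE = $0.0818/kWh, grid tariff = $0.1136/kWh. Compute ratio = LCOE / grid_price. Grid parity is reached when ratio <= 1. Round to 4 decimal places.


Compare LCOE to grid price:
  LCOE = $0.0818/kWh, Grid price = $0.1136/kWh
  Ratio = LCOE / grid_price = 0.0818 / 0.1136 = 0.7201
  Grid parity achieved (ratio <= 1)? yes

0.7201


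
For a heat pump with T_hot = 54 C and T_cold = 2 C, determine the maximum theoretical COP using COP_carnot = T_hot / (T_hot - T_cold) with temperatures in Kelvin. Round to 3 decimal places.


Convert to Kelvin:
  T_hot = 54 + 273.15 = 327.15 K
  T_cold = 2 + 273.15 = 275.15 K
Apply Carnot COP formula:
  COP = T_hot_K / (T_hot_K - T_cold_K) = 327.15 / 52.0
  COP = 6.291

6.291


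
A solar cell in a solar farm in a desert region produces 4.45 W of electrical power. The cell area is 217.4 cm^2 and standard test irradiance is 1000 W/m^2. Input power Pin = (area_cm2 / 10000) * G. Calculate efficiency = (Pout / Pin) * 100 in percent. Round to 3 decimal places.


First compute the input power:
  Pin = area_cm2 / 10000 * G = 217.4 / 10000 * 1000 = 21.74 W
Then compute efficiency:
  Efficiency = (Pout / Pin) * 100 = (4.45 / 21.74) * 100
  Efficiency = 20.469%

20.469


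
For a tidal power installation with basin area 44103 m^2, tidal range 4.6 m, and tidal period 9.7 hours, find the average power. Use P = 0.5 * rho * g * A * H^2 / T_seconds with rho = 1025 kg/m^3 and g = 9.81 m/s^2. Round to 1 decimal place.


Convert period to seconds: T = 9.7 * 3600 = 34920.0 s
H^2 = 4.6^2 = 21.16
P = 0.5 * rho * g * A * H^2 / T
P = 0.5 * 1025 * 9.81 * 44103 * 21.16 / 34920.0
P = 134360.8 W

134360.8


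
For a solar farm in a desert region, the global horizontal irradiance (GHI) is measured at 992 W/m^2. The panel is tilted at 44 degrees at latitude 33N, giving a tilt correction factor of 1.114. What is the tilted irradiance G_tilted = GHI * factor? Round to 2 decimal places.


Identify the given values:
  GHI = 992 W/m^2, tilt correction factor = 1.114
Apply the formula G_tilted = GHI * factor:
  G_tilted = 992 * 1.114
  G_tilted = 1105.09 W/m^2

1105.09


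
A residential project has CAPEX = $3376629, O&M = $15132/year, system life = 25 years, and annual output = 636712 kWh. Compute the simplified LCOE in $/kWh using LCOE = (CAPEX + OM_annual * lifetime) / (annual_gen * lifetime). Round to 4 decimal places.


Total cost = CAPEX + OM * lifetime = 3376629 + 15132 * 25 = 3376629 + 378300 = 3754929
Total generation = annual * lifetime = 636712 * 25 = 15917800 kWh
LCOE = 3754929 / 15917800
LCOE = 0.2359 $/kWh

0.2359


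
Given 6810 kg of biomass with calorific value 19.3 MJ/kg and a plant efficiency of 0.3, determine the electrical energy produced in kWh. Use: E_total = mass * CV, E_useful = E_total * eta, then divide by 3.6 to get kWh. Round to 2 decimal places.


Total energy = mass * CV = 6810 * 19.3 = 131433.0 MJ
Useful energy = total * eta = 131433.0 * 0.3 = 39429.9 MJ
Convert to kWh: 39429.9 / 3.6
Useful energy = 10952.75 kWh

10952.75


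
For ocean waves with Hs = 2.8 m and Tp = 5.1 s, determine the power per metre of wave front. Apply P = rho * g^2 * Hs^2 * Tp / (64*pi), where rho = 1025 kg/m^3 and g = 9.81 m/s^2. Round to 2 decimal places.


Apply wave power formula:
  g^2 = 9.81^2 = 96.2361
  Hs^2 = 2.8^2 = 7.84
  Numerator = rho * g^2 * Hs^2 * Tp = 1025 * 96.2361 * 7.84 * 5.1 = 3944101.83
  Denominator = 64 * pi = 201.0619
  P = 3944101.83 / 201.0619 = 19616.35 W/m

19616.35


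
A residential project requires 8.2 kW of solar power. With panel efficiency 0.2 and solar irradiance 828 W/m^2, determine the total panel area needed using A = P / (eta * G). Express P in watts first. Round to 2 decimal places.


Convert target power to watts: P = 8.2 * 1000 = 8200.0 W
Compute denominator: eta * G = 0.2 * 828 = 165.6
Required area A = P / (eta * G) = 8200.0 / 165.6
A = 49.52 m^2

49.52


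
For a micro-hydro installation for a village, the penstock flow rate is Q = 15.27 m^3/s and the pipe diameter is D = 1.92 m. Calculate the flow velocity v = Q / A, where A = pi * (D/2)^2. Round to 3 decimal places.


Compute pipe cross-sectional area:
  A = pi * (D/2)^2 = pi * (1.92/2)^2 = 2.8953 m^2
Calculate velocity:
  v = Q / A = 15.27 / 2.8953
  v = 5.274 m/s

5.274


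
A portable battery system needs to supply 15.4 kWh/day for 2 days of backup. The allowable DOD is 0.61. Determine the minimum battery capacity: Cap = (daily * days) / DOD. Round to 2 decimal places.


Total energy needed = daily * days = 15.4 * 2 = 30.8 kWh
Account for depth of discharge:
  Cap = total_energy / DOD = 30.8 / 0.61
  Cap = 50.49 kWh

50.49


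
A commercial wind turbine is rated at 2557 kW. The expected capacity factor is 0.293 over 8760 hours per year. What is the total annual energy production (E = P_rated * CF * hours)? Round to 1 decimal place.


Annual energy = rated_kW * capacity_factor * hours_per_year
Given: P_rated = 2557 kW, CF = 0.293, hours = 8760
E = 2557 * 0.293 * 8760
E = 6563000.8 kWh

6563000.8


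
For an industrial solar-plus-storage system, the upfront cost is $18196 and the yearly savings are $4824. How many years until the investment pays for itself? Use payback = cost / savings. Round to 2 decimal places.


Simple payback period = initial cost / annual savings
Payback = 18196 / 4824
Payback = 3.77 years

3.77


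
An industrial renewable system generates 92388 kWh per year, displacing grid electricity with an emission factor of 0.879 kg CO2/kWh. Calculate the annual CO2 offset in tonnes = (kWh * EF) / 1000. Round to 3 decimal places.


CO2 offset in kg = generation * emission_factor
CO2 offset = 92388 * 0.879 = 81209.05 kg
Convert to tonnes:
  CO2 offset = 81209.05 / 1000 = 81.209 tonnes

81.209


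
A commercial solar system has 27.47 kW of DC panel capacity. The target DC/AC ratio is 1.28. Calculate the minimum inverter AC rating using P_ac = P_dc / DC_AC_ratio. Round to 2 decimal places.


The inverter AC capacity is determined by the DC/AC ratio.
Given: P_dc = 27.47 kW, DC/AC ratio = 1.28
P_ac = P_dc / ratio = 27.47 / 1.28
P_ac = 21.46 kW

21.46


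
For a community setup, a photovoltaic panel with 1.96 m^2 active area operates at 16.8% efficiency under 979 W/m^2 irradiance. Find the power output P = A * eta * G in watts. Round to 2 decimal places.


Use the solar power formula P = A * eta * G.
Given: A = 1.96 m^2, eta = 0.168, G = 979 W/m^2
P = 1.96 * 0.168 * 979
P = 322.37 W

322.37


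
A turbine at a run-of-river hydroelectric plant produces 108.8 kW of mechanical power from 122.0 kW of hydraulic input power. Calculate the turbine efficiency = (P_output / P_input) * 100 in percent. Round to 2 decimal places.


Turbine efficiency = (output power / input power) * 100
eta = (108.8 / 122.0) * 100
eta = 89.18%

89.18


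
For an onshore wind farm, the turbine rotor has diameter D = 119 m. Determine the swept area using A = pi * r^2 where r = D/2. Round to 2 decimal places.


Compute the rotor radius:
  r = D / 2 = 119 / 2 = 59.5 m
Calculate swept area:
  A = pi * r^2 = pi * 59.5^2
  A = 11122.02 m^2

11122.02


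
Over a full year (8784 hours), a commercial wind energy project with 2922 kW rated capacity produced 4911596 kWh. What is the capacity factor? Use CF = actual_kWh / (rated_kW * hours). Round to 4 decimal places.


Capacity factor = actual output / maximum possible output
Maximum possible = rated * hours = 2922 * 8784 = 25666848 kWh
CF = 4911596 / 25666848
CF = 0.1914

0.1914


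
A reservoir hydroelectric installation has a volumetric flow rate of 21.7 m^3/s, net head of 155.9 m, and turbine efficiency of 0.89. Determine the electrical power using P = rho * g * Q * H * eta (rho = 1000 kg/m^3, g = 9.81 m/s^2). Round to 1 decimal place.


Apply the hydropower formula P = rho * g * Q * H * eta
rho * g = 1000 * 9.81 = 9810.0
P = 9810.0 * 21.7 * 155.9 * 0.89
P = 29536896.6 W

29536896.6


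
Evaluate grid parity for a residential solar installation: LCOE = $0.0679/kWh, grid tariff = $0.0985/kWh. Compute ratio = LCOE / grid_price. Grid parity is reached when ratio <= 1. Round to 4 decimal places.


Compare LCOE to grid price:
  LCOE = $0.0679/kWh, Grid price = $0.0985/kWh
  Ratio = LCOE / grid_price = 0.0679 / 0.0985 = 0.6893
  Grid parity achieved (ratio <= 1)? yes

0.6893


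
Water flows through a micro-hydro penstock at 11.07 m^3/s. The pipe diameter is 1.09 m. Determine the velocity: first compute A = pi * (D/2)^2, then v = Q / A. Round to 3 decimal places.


Compute pipe cross-sectional area:
  A = pi * (D/2)^2 = pi * (1.09/2)^2 = 0.9331 m^2
Calculate velocity:
  v = Q / A = 11.07 / 0.9331
  v = 11.863 m/s

11.863


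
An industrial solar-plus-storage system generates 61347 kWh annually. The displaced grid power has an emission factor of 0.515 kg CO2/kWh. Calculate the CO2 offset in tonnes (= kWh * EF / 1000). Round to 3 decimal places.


CO2 offset in kg = generation * emission_factor
CO2 offset = 61347 * 0.515 = 31593.71 kg
Convert to tonnes:
  CO2 offset = 31593.71 / 1000 = 31.594 tonnes

31.594


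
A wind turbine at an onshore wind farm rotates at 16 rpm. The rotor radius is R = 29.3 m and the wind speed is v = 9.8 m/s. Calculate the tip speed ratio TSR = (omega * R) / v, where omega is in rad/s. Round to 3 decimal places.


Convert rotational speed to rad/s:
  omega = 16 * 2 * pi / 60 = 1.6755 rad/s
Compute tip speed:
  v_tip = omega * R = 1.6755 * 29.3 = 49.093 m/s
Tip speed ratio:
  TSR = v_tip / v_wind = 49.093 / 9.8 = 5.009

5.009


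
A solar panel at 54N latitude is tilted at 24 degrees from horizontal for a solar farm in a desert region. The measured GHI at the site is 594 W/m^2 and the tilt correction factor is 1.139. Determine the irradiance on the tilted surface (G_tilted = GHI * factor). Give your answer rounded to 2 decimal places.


Identify the given values:
  GHI = 594 W/m^2, tilt correction factor = 1.139
Apply the formula G_tilted = GHI * factor:
  G_tilted = 594 * 1.139
  G_tilted = 676.57 W/m^2

676.57


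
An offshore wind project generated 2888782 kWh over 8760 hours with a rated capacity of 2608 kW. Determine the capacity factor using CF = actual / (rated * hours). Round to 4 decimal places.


Capacity factor = actual output / maximum possible output
Maximum possible = rated * hours = 2608 * 8760 = 22846080 kWh
CF = 2888782 / 22846080
CF = 0.1264

0.1264


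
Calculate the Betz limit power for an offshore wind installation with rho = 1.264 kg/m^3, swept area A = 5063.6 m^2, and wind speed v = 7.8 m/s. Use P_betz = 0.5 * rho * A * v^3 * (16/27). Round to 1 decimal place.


The Betz coefficient Cp_max = 16/27 = 0.5926
v^3 = 7.8^3 = 474.552
P_betz = 0.5 * rho * A * v^3 * Cp_max
P_betz = 0.5 * 1.264 * 5063.6 * 474.552 * 0.5926
P_betz = 899946.1 W

899946.1


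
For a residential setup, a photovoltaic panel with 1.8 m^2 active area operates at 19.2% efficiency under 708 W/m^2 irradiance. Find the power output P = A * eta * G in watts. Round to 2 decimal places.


Use the solar power formula P = A * eta * G.
Given: A = 1.8 m^2, eta = 0.192, G = 708 W/m^2
P = 1.8 * 0.192 * 708
P = 244.68 W

244.68


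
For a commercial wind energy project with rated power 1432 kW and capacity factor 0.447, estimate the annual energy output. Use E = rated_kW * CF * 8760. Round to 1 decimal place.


Annual energy = rated_kW * capacity_factor * hours_per_year
Given: P_rated = 1432 kW, CF = 0.447, hours = 8760
E = 1432 * 0.447 * 8760
E = 5607311.0 kWh

5607311.0


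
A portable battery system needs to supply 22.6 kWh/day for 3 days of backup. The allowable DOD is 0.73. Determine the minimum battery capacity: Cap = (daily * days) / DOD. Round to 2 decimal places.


Total energy needed = daily * days = 22.6 * 3 = 67.8 kWh
Account for depth of discharge:
  Cap = total_energy / DOD = 67.8 / 0.73
  Cap = 92.88 kWh

92.88


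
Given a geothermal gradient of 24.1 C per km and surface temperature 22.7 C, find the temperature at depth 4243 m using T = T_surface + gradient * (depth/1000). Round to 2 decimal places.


Convert depth to km: 4243 / 1000 = 4.243 km
Temperature increase = gradient * depth_km = 24.1 * 4.243 = 102.26 C
Temperature at depth = T_surface + delta_T = 22.7 + 102.26
T = 124.96 C

124.96


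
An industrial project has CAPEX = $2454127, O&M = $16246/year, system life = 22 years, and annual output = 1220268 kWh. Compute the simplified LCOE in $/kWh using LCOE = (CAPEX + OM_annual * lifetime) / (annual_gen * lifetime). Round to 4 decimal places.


Total cost = CAPEX + OM * lifetime = 2454127 + 16246 * 22 = 2454127 + 357412 = 2811539
Total generation = annual * lifetime = 1220268 * 22 = 26845896 kWh
LCOE = 2811539 / 26845896
LCOE = 0.1047 $/kWh

0.1047


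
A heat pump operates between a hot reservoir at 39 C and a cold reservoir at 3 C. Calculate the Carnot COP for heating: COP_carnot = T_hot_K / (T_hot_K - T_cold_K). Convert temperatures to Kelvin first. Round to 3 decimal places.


Convert to Kelvin:
  T_hot = 39 + 273.15 = 312.15 K
  T_cold = 3 + 273.15 = 276.15 K
Apply Carnot COP formula:
  COP = T_hot_K / (T_hot_K - T_cold_K) = 312.15 / 36.0
  COP = 8.671

8.671


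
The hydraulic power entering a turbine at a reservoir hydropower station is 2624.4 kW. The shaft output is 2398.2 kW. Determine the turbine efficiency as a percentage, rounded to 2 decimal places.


Turbine efficiency = (output power / input power) * 100
eta = (2398.2 / 2624.4) * 100
eta = 91.38%

91.38


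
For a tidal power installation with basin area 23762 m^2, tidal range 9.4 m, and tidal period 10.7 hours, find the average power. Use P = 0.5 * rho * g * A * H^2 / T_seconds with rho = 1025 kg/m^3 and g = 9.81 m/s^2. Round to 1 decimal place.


Convert period to seconds: T = 10.7 * 3600 = 38520.0 s
H^2 = 9.4^2 = 88.36
P = 0.5 * rho * g * A * H^2 / T
P = 0.5 * 1025 * 9.81 * 23762 * 88.36 / 38520.0
P = 274040.8 W

274040.8


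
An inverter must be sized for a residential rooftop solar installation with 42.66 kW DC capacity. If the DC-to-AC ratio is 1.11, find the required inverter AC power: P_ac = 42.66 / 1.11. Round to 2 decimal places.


The inverter AC capacity is determined by the DC/AC ratio.
Given: P_dc = 42.66 kW, DC/AC ratio = 1.11
P_ac = P_dc / ratio = 42.66 / 1.11
P_ac = 38.43 kW

38.43


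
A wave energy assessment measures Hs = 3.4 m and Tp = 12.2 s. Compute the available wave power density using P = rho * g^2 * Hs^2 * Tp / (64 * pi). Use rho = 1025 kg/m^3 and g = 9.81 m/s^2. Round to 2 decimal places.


Apply wave power formula:
  g^2 = 9.81^2 = 96.2361
  Hs^2 = 3.4^2 = 11.56
  Numerator = rho * g^2 * Hs^2 * Tp = 1025 * 96.2361 * 11.56 * 12.2 = 13911678.9
  Denominator = 64 * pi = 201.0619
  P = 13911678.9 / 201.0619 = 69191.01 W/m

69191.01


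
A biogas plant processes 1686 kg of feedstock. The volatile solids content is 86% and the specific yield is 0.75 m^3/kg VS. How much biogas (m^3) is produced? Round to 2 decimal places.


Compute volatile solids:
  VS = mass * VS_fraction = 1686 * 0.86 = 1449.96 kg
Calculate biogas volume:
  Biogas = VS * specific_yield = 1449.96 * 0.75
  Biogas = 1087.47 m^3

1087.47


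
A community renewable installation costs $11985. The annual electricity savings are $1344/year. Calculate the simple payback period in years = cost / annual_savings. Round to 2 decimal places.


Simple payback period = initial cost / annual savings
Payback = 11985 / 1344
Payback = 8.92 years

8.92


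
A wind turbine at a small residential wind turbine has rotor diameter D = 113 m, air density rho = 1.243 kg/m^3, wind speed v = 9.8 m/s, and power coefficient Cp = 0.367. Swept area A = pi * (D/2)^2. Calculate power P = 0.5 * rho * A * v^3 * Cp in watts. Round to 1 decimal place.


Step 1 -- Compute swept area:
  A = pi * (D/2)^2 = pi * (113/2)^2 = 10028.75 m^2
Step 2 -- Apply wind power equation:
  P = 0.5 * rho * A * v^3 * Cp
  v^3 = 9.8^3 = 941.192
  P = 0.5 * 1.243 * 10028.75 * 941.192 * 0.367
  P = 2152941.3 W

2152941.3


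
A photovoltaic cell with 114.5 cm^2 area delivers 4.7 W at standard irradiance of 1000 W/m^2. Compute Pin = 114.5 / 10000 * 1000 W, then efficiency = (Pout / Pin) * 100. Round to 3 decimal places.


First compute the input power:
  Pin = area_cm2 / 10000 * G = 114.5 / 10000 * 1000 = 11.45 W
Then compute efficiency:
  Efficiency = (Pout / Pin) * 100 = (4.7 / 11.45) * 100
  Efficiency = 41.048%

41.048


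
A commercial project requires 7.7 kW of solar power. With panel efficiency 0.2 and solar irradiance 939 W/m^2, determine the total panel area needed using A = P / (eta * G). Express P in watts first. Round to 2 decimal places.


Convert target power to watts: P = 7.7 * 1000 = 7700.0 W
Compute denominator: eta * G = 0.2 * 939 = 187.8
Required area A = P / (eta * G) = 7700.0 / 187.8
A = 41.00 m^2

41.00


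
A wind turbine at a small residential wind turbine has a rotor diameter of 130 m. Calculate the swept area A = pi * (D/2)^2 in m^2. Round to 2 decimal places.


Compute the rotor radius:
  r = D / 2 = 130 / 2 = 65.0 m
Calculate swept area:
  A = pi * r^2 = pi * 65.0^2
  A = 13273.23 m^2

13273.23


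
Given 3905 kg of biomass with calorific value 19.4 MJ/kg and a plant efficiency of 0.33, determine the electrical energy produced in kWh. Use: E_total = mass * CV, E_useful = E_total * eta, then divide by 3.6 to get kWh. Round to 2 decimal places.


Total energy = mass * CV = 3905 * 19.4 = 75757.0 MJ
Useful energy = total * eta = 75757.0 * 0.33 = 24999.81 MJ
Convert to kWh: 24999.81 / 3.6
Useful energy = 6944.39 kWh

6944.39


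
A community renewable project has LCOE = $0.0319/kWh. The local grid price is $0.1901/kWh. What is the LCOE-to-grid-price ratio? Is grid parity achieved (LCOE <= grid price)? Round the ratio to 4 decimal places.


Compare LCOE to grid price:
  LCOE = $0.0319/kWh, Grid price = $0.1901/kWh
  Ratio = LCOE / grid_price = 0.0319 / 0.1901 = 0.1678
  Grid parity achieved (ratio <= 1)? yes

0.1678


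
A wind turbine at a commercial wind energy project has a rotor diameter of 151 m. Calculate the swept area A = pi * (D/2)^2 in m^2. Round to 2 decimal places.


Compute the rotor radius:
  r = D / 2 = 151 / 2 = 75.5 m
Calculate swept area:
  A = pi * r^2 = pi * 75.5^2
  A = 17907.86 m^2

17907.86


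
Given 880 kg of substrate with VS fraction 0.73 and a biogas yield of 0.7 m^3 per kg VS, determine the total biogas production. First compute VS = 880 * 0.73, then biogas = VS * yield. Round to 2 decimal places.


Compute volatile solids:
  VS = mass * VS_fraction = 880 * 0.73 = 642.4 kg
Calculate biogas volume:
  Biogas = VS * specific_yield = 642.4 * 0.7
  Biogas = 449.68 m^3

449.68


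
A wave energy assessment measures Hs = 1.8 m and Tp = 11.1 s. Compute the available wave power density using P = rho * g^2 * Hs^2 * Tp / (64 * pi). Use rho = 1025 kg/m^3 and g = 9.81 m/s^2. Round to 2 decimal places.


Apply wave power formula:
  g^2 = 9.81^2 = 96.2361
  Hs^2 = 1.8^2 = 3.24
  Numerator = rho * g^2 * Hs^2 * Tp = 1025 * 96.2361 * 3.24 * 11.1 = 3547560.98
  Denominator = 64 * pi = 201.0619
  P = 3547560.98 / 201.0619 = 17644.12 W/m

17644.12


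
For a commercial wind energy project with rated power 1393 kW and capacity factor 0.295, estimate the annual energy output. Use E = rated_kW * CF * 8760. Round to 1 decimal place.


Annual energy = rated_kW * capacity_factor * hours_per_year
Given: P_rated = 1393 kW, CF = 0.295, hours = 8760
E = 1393 * 0.295 * 8760
E = 3599790.6 kWh

3599790.6


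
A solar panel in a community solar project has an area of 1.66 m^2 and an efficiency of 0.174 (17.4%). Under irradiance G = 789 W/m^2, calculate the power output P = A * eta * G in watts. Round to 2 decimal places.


Use the solar power formula P = A * eta * G.
Given: A = 1.66 m^2, eta = 0.174, G = 789 W/m^2
P = 1.66 * 0.174 * 789
P = 227.89 W

227.89


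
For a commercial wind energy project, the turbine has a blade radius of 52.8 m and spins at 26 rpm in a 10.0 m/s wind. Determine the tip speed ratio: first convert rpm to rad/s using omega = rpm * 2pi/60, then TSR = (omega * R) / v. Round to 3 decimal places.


Convert rotational speed to rad/s:
  omega = 26 * 2 * pi / 60 = 2.7227 rad/s
Compute tip speed:
  v_tip = omega * R = 2.7227 * 52.8 = 143.759 m/s
Tip speed ratio:
  TSR = v_tip / v_wind = 143.759 / 10.0 = 14.376

14.376


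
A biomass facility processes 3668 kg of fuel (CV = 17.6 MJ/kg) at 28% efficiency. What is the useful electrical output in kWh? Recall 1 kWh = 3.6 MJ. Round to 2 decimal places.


Total energy = mass * CV = 3668 * 17.6 = 64556.8 MJ
Useful energy = total * eta = 64556.8 * 0.28 = 18075.9 MJ
Convert to kWh: 18075.9 / 3.6
Useful energy = 5021.08 kWh

5021.08


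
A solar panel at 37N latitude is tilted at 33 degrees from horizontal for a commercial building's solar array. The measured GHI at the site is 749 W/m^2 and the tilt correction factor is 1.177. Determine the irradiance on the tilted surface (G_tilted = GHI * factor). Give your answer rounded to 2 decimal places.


Identify the given values:
  GHI = 749 W/m^2, tilt correction factor = 1.177
Apply the formula G_tilted = GHI * factor:
  G_tilted = 749 * 1.177
  G_tilted = 881.57 W/m^2

881.57


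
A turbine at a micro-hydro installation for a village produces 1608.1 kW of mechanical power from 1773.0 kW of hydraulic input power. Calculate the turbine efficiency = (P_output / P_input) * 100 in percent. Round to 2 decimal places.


Turbine efficiency = (output power / input power) * 100
eta = (1608.1 / 1773.0) * 100
eta = 90.70%

90.70


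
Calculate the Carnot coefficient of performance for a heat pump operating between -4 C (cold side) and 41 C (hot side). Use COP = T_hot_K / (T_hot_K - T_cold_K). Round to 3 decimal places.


Convert to Kelvin:
  T_hot = 41 + 273.15 = 314.15 K
  T_cold = -4 + 273.15 = 269.15 K
Apply Carnot COP formula:
  COP = T_hot_K / (T_hot_K - T_cold_K) = 314.15 / 45.0
  COP = 6.981

6.981


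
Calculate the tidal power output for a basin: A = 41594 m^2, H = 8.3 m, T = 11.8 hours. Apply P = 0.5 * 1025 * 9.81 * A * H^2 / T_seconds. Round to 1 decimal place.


Convert period to seconds: T = 11.8 * 3600 = 42480.0 s
H^2 = 8.3^2 = 68.89
P = 0.5 * rho * g * A * H^2 / T
P = 0.5 * 1025 * 9.81 * 41594 * 68.89 / 42480.0
P = 339129.2 W

339129.2


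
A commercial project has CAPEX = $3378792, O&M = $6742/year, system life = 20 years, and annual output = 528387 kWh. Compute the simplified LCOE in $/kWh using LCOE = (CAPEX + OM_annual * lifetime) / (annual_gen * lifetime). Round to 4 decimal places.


Total cost = CAPEX + OM * lifetime = 3378792 + 6742 * 20 = 3378792 + 134840 = 3513632
Total generation = annual * lifetime = 528387 * 20 = 10567740 kWh
LCOE = 3513632 / 10567740
LCOE = 0.3325 $/kWh

0.3325


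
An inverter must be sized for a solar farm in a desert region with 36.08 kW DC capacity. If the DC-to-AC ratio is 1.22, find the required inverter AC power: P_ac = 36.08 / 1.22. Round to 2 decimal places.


The inverter AC capacity is determined by the DC/AC ratio.
Given: P_dc = 36.08 kW, DC/AC ratio = 1.22
P_ac = P_dc / ratio = 36.08 / 1.22
P_ac = 29.57 kW

29.57


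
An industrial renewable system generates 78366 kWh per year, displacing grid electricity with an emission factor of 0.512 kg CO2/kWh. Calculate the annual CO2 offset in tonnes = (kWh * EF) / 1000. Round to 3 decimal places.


CO2 offset in kg = generation * emission_factor
CO2 offset = 78366 * 0.512 = 40123.39 kg
Convert to tonnes:
  CO2 offset = 40123.39 / 1000 = 40.123 tonnes

40.123


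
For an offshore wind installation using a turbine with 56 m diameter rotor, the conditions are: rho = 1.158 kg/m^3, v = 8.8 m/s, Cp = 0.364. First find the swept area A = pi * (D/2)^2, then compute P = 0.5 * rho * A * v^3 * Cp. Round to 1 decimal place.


Step 1 -- Compute swept area:
  A = pi * (D/2)^2 = pi * (56/2)^2 = 2463.01 m^2
Step 2 -- Apply wind power equation:
  P = 0.5 * rho * A * v^3 * Cp
  v^3 = 8.8^3 = 681.472
  P = 0.5 * 1.158 * 2463.01 * 681.472 * 0.364
  P = 353747.9 W

353747.9


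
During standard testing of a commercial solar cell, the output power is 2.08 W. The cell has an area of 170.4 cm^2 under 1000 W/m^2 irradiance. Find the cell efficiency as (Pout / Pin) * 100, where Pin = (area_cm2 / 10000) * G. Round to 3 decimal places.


First compute the input power:
  Pin = area_cm2 / 10000 * G = 170.4 / 10000 * 1000 = 17.04 W
Then compute efficiency:
  Efficiency = (Pout / Pin) * 100 = (2.08 / 17.04) * 100
  Efficiency = 12.207%

12.207


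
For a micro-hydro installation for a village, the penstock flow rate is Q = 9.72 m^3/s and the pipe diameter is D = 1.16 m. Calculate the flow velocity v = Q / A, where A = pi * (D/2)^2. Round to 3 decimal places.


Compute pipe cross-sectional area:
  A = pi * (D/2)^2 = pi * (1.16/2)^2 = 1.0568 m^2
Calculate velocity:
  v = Q / A = 9.72 / 1.0568
  v = 9.197 m/s

9.197


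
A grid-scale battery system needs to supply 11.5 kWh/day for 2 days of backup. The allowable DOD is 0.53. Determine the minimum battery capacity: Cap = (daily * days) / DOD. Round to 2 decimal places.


Total energy needed = daily * days = 11.5 * 2 = 23.0 kWh
Account for depth of discharge:
  Cap = total_energy / DOD = 23.0 / 0.53
  Cap = 43.40 kWh

43.40


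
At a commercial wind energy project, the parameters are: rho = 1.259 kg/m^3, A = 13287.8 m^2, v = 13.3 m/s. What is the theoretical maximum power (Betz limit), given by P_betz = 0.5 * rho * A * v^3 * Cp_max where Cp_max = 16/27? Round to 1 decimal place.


The Betz coefficient Cp_max = 16/27 = 0.5926
v^3 = 13.3^3 = 2352.637
P_betz = 0.5 * rho * A * v^3 * Cp_max
P_betz = 0.5 * 1.259 * 13287.8 * 2352.637 * 0.5926
P_betz = 11661648.8 W

11661648.8


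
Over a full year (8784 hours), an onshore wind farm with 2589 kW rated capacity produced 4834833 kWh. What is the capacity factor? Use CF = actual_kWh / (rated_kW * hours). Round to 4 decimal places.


Capacity factor = actual output / maximum possible output
Maximum possible = rated * hours = 2589 * 8784 = 22741776 kWh
CF = 4834833 / 22741776
CF = 0.2126

0.2126


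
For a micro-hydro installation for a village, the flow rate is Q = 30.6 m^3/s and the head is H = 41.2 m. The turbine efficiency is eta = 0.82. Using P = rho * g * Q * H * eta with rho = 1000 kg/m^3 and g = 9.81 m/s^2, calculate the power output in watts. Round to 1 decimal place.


Apply the hydropower formula P = rho * g * Q * H * eta
rho * g = 1000 * 9.81 = 9810.0
P = 9810.0 * 30.6 * 41.2 * 0.82
P = 10141483.8 W

10141483.8


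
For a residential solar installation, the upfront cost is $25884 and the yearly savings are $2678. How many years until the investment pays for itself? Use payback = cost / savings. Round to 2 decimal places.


Simple payback period = initial cost / annual savings
Payback = 25884 / 2678
Payback = 9.67 years

9.67


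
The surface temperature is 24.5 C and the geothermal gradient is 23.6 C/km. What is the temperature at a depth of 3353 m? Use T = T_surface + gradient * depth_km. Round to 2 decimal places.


Convert depth to km: 3353 / 1000 = 3.353 km
Temperature increase = gradient * depth_km = 23.6 * 3.353 = 79.13 C
Temperature at depth = T_surface + delta_T = 24.5 + 79.13
T = 103.63 C

103.63


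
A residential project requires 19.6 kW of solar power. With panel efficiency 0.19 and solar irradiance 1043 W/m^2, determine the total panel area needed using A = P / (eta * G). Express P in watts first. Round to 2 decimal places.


Convert target power to watts: P = 19.6 * 1000 = 19600.0 W
Compute denominator: eta * G = 0.19 * 1043 = 198.17
Required area A = P / (eta * G) = 19600.0 / 198.17
A = 98.90 m^2

98.90


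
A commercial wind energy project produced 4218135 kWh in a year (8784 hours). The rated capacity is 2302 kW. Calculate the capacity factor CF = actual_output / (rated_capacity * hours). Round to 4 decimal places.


Capacity factor = actual output / maximum possible output
Maximum possible = rated * hours = 2302 * 8784 = 20220768 kWh
CF = 4218135 / 20220768
CF = 0.2086

0.2086


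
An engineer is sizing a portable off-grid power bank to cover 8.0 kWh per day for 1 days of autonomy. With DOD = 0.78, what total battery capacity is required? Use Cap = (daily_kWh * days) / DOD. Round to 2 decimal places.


Total energy needed = daily * days = 8.0 * 1 = 8.0 kWh
Account for depth of discharge:
  Cap = total_energy / DOD = 8.0 / 0.78
  Cap = 10.26 kWh

10.26


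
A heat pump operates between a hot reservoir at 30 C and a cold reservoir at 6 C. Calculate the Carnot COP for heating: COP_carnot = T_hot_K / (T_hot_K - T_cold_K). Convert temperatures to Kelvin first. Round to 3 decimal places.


Convert to Kelvin:
  T_hot = 30 + 273.15 = 303.15 K
  T_cold = 6 + 273.15 = 279.15 K
Apply Carnot COP formula:
  COP = T_hot_K / (T_hot_K - T_cold_K) = 303.15 / 24.0
  COP = 12.631

12.631


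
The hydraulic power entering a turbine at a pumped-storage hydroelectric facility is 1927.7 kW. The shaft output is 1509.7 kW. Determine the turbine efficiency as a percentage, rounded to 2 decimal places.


Turbine efficiency = (output power / input power) * 100
eta = (1509.7 / 1927.7) * 100
eta = 78.32%

78.32


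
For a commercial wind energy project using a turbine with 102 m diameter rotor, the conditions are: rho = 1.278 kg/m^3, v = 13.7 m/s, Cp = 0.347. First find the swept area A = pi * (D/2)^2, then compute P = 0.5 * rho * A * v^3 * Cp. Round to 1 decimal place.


Step 1 -- Compute swept area:
  A = pi * (D/2)^2 = pi * (102/2)^2 = 8171.28 m^2
Step 2 -- Apply wind power equation:
  P = 0.5 * rho * A * v^3 * Cp
  v^3 = 13.7^3 = 2571.353
  P = 0.5 * 1.278 * 8171.28 * 2571.353 * 0.347
  P = 4658887.9 W

4658887.9


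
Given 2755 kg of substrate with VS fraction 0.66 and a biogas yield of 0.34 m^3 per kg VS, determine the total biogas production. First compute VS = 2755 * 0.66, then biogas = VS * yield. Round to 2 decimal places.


Compute volatile solids:
  VS = mass * VS_fraction = 2755 * 0.66 = 1818.3 kg
Calculate biogas volume:
  Biogas = VS * specific_yield = 1818.3 * 0.34
  Biogas = 618.22 m^3

618.22


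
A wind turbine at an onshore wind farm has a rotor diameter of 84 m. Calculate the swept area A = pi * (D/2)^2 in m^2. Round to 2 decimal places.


Compute the rotor radius:
  r = D / 2 = 84 / 2 = 42.0 m
Calculate swept area:
  A = pi * r^2 = pi * 42.0^2
  A = 5541.77 m^2

5541.77


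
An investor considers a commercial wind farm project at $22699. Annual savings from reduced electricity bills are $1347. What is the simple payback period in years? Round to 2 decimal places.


Simple payback period = initial cost / annual savings
Payback = 22699 / 1347
Payback = 16.85 years

16.85


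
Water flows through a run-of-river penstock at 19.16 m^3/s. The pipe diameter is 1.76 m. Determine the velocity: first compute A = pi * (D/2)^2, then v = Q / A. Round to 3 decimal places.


Compute pipe cross-sectional area:
  A = pi * (D/2)^2 = pi * (1.76/2)^2 = 2.4328 m^2
Calculate velocity:
  v = Q / A = 19.16 / 2.4328
  v = 7.876 m/s

7.876


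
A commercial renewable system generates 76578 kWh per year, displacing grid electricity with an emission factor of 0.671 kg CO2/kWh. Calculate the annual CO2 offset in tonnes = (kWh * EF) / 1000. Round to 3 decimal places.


CO2 offset in kg = generation * emission_factor
CO2 offset = 76578 * 0.671 = 51383.84 kg
Convert to tonnes:
  CO2 offset = 51383.84 / 1000 = 51.384 tonnes

51.384


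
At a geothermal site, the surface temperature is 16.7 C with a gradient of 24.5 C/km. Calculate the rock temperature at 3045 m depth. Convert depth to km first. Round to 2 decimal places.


Convert depth to km: 3045 / 1000 = 3.045 km
Temperature increase = gradient * depth_km = 24.5 * 3.045 = 74.6 C
Temperature at depth = T_surface + delta_T = 16.7 + 74.6
T = 91.30 C

91.30


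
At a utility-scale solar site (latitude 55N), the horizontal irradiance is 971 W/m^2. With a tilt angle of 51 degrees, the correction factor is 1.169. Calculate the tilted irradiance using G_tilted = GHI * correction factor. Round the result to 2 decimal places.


Identify the given values:
  GHI = 971 W/m^2, tilt correction factor = 1.169
Apply the formula G_tilted = GHI * factor:
  G_tilted = 971 * 1.169
  G_tilted = 1135.10 W/m^2

1135.10


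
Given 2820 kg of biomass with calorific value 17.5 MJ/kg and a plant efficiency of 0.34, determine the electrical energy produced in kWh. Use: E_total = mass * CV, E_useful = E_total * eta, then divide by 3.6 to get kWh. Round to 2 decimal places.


Total energy = mass * CV = 2820 * 17.5 = 49350.0 MJ
Useful energy = total * eta = 49350.0 * 0.34 = 16779.0 MJ
Convert to kWh: 16779.0 / 3.6
Useful energy = 4660.83 kWh

4660.83


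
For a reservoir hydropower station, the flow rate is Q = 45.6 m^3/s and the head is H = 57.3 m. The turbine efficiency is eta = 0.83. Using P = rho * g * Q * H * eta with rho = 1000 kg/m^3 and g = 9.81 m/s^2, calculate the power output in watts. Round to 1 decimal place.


Apply the hydropower formula P = rho * g * Q * H * eta
rho * g = 1000 * 9.81 = 9810.0
P = 9810.0 * 45.6 * 57.3 * 0.83
P = 21274852.8 W

21274852.8


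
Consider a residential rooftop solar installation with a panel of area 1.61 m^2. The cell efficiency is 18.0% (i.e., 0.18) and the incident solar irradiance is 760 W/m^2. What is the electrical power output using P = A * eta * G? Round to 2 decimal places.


Use the solar power formula P = A * eta * G.
Given: A = 1.61 m^2, eta = 0.18, G = 760 W/m^2
P = 1.61 * 0.18 * 760
P = 220.25 W

220.25


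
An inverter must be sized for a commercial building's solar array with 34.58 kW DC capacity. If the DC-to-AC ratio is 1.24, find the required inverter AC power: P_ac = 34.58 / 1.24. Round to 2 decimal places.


The inverter AC capacity is determined by the DC/AC ratio.
Given: P_dc = 34.58 kW, DC/AC ratio = 1.24
P_ac = P_dc / ratio = 34.58 / 1.24
P_ac = 27.89 kW

27.89


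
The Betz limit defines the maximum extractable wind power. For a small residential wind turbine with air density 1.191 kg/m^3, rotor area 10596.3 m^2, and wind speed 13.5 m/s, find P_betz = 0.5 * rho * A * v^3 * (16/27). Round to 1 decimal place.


The Betz coefficient Cp_max = 16/27 = 0.5926
v^3 = 13.5^3 = 2460.375
P_betz = 0.5 * rho * A * v^3 * Cp_max
P_betz = 0.5 * 1.191 * 10596.3 * 2460.375 * 0.5926
P_betz = 9200120.9 W

9200120.9


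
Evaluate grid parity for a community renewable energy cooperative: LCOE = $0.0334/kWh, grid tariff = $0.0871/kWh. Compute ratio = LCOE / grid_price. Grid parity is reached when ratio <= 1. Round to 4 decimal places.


Compare LCOE to grid price:
  LCOE = $0.0334/kWh, Grid price = $0.0871/kWh
  Ratio = LCOE / grid_price = 0.0334 / 0.0871 = 0.3835
  Grid parity achieved (ratio <= 1)? yes

0.3835


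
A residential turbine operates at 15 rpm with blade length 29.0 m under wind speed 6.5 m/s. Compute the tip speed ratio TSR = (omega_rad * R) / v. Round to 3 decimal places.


Convert rotational speed to rad/s:
  omega = 15 * 2 * pi / 60 = 1.5708 rad/s
Compute tip speed:
  v_tip = omega * R = 1.5708 * 29.0 = 45.553 m/s
Tip speed ratio:
  TSR = v_tip / v_wind = 45.553 / 6.5 = 7.008

7.008


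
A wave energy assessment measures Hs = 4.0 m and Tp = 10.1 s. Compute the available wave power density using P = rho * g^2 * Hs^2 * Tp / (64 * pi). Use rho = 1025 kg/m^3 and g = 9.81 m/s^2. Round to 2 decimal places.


Apply wave power formula:
  g^2 = 9.81^2 = 96.2361
  Hs^2 = 4.0^2 = 16.0
  Numerator = rho * g^2 * Hs^2 * Tp = 1025 * 96.2361 * 16.0 * 10.1 = 15940547.6
  Denominator = 64 * pi = 201.0619
  P = 15940547.6 / 201.0619 = 79281.78 W/m

79281.78


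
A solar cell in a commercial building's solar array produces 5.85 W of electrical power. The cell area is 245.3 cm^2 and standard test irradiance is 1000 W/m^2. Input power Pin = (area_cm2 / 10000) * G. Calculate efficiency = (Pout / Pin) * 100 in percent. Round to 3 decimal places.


First compute the input power:
  Pin = area_cm2 / 10000 * G = 245.3 / 10000 * 1000 = 24.53 W
Then compute efficiency:
  Efficiency = (Pout / Pin) * 100 = (5.85 / 24.53) * 100
  Efficiency = 23.848%

23.848


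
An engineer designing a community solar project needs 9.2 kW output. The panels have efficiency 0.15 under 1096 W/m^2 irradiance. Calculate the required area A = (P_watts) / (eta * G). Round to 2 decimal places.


Convert target power to watts: P = 9.2 * 1000 = 9200.0 W
Compute denominator: eta * G = 0.15 * 1096 = 164.4
Required area A = P / (eta * G) = 9200.0 / 164.4
A = 55.96 m^2

55.96


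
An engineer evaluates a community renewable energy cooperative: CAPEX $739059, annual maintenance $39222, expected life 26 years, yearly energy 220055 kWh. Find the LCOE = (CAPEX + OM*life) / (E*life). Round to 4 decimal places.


Total cost = CAPEX + OM * lifetime = 739059 + 39222 * 26 = 739059 + 1019772 = 1758831
Total generation = annual * lifetime = 220055 * 26 = 5721430 kWh
LCOE = 1758831 / 5721430
LCOE = 0.3074 $/kWh

0.3074


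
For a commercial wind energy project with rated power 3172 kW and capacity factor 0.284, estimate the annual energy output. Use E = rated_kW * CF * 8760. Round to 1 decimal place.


Annual energy = rated_kW * capacity_factor * hours_per_year
Given: P_rated = 3172 kW, CF = 0.284, hours = 8760
E = 3172 * 0.284 * 8760
E = 7891428.5 kWh

7891428.5
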